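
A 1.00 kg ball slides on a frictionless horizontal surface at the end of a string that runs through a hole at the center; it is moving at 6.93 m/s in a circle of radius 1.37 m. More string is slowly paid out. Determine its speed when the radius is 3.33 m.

v₂ ≈ 2.85 m/s

The only horizontal force on the mass is along the cord (radial), so it exerts no torque about the hole and angular momentum m v r is conserved.
v₂ = v₁ r₁ / r₂ = (6.93)(1.37) / (3.33) = 2.851 m/s.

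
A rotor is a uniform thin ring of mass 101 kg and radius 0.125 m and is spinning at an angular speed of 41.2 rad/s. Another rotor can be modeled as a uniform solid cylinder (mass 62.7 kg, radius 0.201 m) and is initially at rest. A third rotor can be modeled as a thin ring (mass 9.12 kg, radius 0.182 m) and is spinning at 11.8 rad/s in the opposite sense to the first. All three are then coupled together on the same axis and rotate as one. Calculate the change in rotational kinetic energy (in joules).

ΔKE ≈ -760 J

The coupling torques are internal; angular momentum about the shared axis is conserved.
Moments of inertia: I_A = (101)(0.125)² = 1.578 kg·m²; I_B = ½(62.7)(0.201)² = 1.267 kg·m²; I_C = (9.12)(0.182)² = 0.3021 kg·m².
Taking A's sense as positive: L = (1.578)(41.2) − (0.3021)(11.8) = 61.45 kg·m²·rad/s.
Combined I = 1.578 + 1.267 + 0.3021 = 3.147 kg·m².
ω_f = L / I = 61.45 / 3.147 = 19.53 rad/s.
KE_i = ½ΣIω² = 1360 J; KE_f = ½(3.147)(19.53)² = 600.1 J.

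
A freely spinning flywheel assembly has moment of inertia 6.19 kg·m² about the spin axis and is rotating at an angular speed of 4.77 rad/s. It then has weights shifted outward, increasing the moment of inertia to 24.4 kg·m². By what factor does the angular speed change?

No external torque acts about the spin axis, so angular momentum is conserved.
ω₂/ω₁ = I₁/I₂ = 6.190 / 24.40 = 0.2537.

ω₂/ω₁ ≈ 0.254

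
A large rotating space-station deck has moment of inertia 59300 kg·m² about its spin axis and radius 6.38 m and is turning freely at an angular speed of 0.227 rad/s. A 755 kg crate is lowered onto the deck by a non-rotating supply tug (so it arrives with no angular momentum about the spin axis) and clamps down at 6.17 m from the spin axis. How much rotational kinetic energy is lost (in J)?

energy lost ≈ 499 J

No external torque acts about the spin axis; L_before = L_after.
Added inertia Σmr² = (755)(6.17)² = 28740 kg·m²; I_f = 59300 + 28740 = 88040 kg·m².
ω_f = I_p ω_i / I_f = (59300)(0.227) / 88040 = 0.1529 rad/s.
KE_i = ½(59300)(0.2270 rad/s)² = 1528 J; KE_f = ½(88040)(0.1529)² = 1029 J.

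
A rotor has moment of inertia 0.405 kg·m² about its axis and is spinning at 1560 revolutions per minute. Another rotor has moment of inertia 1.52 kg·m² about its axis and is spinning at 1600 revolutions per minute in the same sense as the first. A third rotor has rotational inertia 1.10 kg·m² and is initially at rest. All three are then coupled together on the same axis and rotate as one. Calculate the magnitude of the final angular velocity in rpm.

No external torque acts about the common axis, so total angular momentum is conserved.
Taking A's sense as positive: L = (0.4050)(1560) + (1.520)(1600) = 3064 kg·m²·rpm.
Combined I = 0.4050 + 1.520 + 1.100 = 3.025 kg·m².
ω_f = L / I = 3064 / 3.025 = 1013 rpm.

|ω_f| ≈ 1010 rpm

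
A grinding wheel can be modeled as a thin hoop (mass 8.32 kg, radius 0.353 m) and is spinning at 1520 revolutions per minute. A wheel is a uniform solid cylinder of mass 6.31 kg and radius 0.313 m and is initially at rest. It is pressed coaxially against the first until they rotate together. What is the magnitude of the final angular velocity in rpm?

The coupling torques are internal; angular momentum about the shared axis is conserved.
Moments of inertia: I_A = (8.32)(0.353)² = 1.037 kg·m²; I_B = ½(6.31)(0.313)² = 0.3091 kg·m².
Taking A's sense as positive: L = (1.037)(1520) = 1576 kg·m²·rpm.
Combined I = 1.037 + 0.3091 = 1.346 kg·m².
ω_f = L / I = 1576 / 1.346 = 1171 rpm.

|ω_f| ≈ 1170 rpm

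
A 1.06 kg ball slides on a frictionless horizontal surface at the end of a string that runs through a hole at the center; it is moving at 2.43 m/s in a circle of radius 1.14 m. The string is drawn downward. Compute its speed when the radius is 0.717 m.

v₂ ≈ 3.86 m/s

The only horizontal force on the mass is along the cord (radial), so it exerts no torque about the hole and angular momentum m v r is conserved.
v₂ = v₁ r₁ / r₂ = (2.43)(1.14) / (0.717) = 3.864 m/s.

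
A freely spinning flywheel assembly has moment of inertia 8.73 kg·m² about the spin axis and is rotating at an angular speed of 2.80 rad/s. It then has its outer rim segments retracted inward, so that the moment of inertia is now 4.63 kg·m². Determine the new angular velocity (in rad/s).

ω₂ ≈ 5.28 rad/s

No external torque acts about the spin axis, so angular momentum is conserved.
ω₂ = I₁ω₁ / I₂ = (8.730)(2.80 rad/s) / (4.630) = 5.279 rad/s.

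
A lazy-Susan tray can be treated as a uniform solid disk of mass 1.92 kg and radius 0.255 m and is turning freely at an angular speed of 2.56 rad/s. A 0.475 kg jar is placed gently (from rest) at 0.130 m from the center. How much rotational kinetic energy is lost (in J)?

energy lost ≈ 0.0233 J

The added mass arrives with no angular momentum about the center, and any external torque about the center is negligible, so the system's angular momentum is conserved.
I_p = ½(1.92)(0.255)² = 0.06242 kg·m².
Added inertia Σmr² = (0.475)(0.130)² = 0.008027 kg·m²; I_f = 0.06242 + 0.008027 = 0.07045 kg·m².
ω_f = I_p ω_i / I_f = (0.06242)(2.56) / 0.07045 = 2.268 rad/s.
KE_i = ½(0.06242)(2.560 rad/s)² = 0.2046 J; KE_f = ½(0.07045)(2.268)² = 0.1812 J.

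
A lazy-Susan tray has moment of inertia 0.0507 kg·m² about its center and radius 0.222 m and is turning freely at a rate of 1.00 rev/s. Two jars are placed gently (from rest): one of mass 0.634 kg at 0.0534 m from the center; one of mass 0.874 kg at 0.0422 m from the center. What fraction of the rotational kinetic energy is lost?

fraction ≈ 0.0622

The added mass arrives with no angular momentum about the center, and any external torque about the center is negligible, so the system's angular momentum is conserved.
Added inertia Σmr² = (0.634)(0.0534)² + (0.874)(0.0422)² = 0.003364 kg·m²; I_f = 0.05070 + 0.003364 = 0.05406 kg·m².
ω_f = I_p ω_i / I_f = (0.05070)(1.00) / 0.05406 = 0.9378 rev/s.
KE_i = ½(0.05070)(6.283 rad/s)² = 1.001 J; KE_f = ½(0.05406)(5.892)² = 0.9385 J.
Fraction lost = 0.06223.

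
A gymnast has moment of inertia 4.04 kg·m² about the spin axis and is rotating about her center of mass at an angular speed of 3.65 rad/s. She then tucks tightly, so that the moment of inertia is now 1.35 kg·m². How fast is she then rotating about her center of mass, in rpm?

With no external torque about the axis, L is conserved: I₁ω₁ = I₂ω₂.
ω₂ = I₁ω₁ / I₂ = (4.040)(3.65 rad/s) / (1.350) = 10.92 rad/s = 104.3 rpm.

ω₂ ≈ 104 rpm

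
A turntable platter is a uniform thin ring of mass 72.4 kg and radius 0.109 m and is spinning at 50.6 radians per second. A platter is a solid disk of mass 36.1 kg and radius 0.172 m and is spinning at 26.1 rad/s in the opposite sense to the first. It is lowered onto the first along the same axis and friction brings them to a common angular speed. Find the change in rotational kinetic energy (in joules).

ΔKE ≈ -969 J

No external torque acts about the common axis, so total angular momentum is conserved.
Moments of inertia: I_A = (72.4)(0.109)² = 0.8602 kg·m²; I_B = ½(36.1)(0.172)² = 0.5340 kg·m².
Taking A's sense as positive: L = (0.8602)(50.6) − (0.5340)(26.1) = 29.59 kg·m²·rad/s.
Combined I = 0.8602 + 0.5340 = 1.394 kg·m².
ω_f = L / I = 29.59 / 1.394 = 21.22 rad/s.
KE_i = ½ΣIω² = 1283 J; KE_f = ½(1.394)(21.22)² = 314.0 J.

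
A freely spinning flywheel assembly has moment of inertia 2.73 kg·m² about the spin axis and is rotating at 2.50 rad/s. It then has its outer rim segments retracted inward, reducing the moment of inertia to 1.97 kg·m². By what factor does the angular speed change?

Angular momentum about the spin axis is conserved since the torque about it is zero.
ω₂/ω₁ = I₁/I₂ = 2.730 / 1.970 = 1.386.

ω₂/ω₁ ≈ 1.39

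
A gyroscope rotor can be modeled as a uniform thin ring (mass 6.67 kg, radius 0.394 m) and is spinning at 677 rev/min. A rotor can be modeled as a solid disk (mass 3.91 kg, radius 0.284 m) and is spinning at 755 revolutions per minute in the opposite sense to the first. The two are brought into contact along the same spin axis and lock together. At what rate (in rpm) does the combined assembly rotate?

The coupling torques are internal; angular momentum about the shared axis is conserved.
Moments of inertia: I_A = (6.67)(0.394)² = 1.035 kg·m²; I_B = ½(3.91)(0.284)² = 0.1577 kg·m².
Taking A's sense as positive: L = (1.035)(677) − (0.1577)(755) = 581.9 kg·m²·rpm.
Combined I = 1.035 + 0.1577 = 1.193 kg·m².
ω_f = L / I = 581.9 / 1.193 = 487.7 rpm.

|ω_f| ≈ 488 rpm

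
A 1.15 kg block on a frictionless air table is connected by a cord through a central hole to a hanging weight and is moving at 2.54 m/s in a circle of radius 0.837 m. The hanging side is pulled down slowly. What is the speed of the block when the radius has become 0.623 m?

The only horizontal force on the mass is along the cord (radial), so it exerts no torque about the hole and angular momentum m v r is conserved.
v₂ = v₁ r₁ / r₂ = (2.54)(0.837) / (0.623) = 3.412 m/s.

v₂ ≈ 3.41 m/s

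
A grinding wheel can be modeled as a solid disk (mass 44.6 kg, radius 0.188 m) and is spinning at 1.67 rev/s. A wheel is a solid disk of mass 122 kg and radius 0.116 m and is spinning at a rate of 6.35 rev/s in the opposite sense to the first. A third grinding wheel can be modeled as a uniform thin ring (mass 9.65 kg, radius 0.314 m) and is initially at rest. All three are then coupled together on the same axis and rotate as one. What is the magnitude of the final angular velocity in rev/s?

|ω_f| ≈ 1.52 rev/s

No external torque acts about the common axis, so total angular momentum is conserved.
Moments of inertia: I_A = ½(44.6)(0.188)² = 0.7882 kg·m²; I_B = ½(122)(0.116)² = 0.8208 kg·m²; I_C = (9.65)(0.314)² = 0.9515 kg·m².
Taking A's sense as positive: L = (0.7882)(1.67) − (0.8208)(6.35) = -3.896 kg·m²·rev/s.
Combined I = 0.7882 + 0.8208 + 0.9515 = 2.560 kg·m².
ω_f = L / I = -3.896 / 2.560 = -1.522 rev/s.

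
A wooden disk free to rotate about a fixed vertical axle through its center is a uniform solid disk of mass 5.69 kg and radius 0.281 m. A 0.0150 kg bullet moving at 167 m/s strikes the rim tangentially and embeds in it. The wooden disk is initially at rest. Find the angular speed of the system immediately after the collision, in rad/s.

|ω_f| ≈ 3.12 rad/s

About the axle the impulsive forces during the collision are internal, so angular momentum about that axis is conserved.
I_p = ½(5.69)(0.281)² = 0.2246 kg·m². Taking the sense of the bullet's angular momentum as positive, L_{bullet} = m v R = (0.0150)(167)(0.281) = 0.7039 kg·m²/s.
L_i = 0 + 0.7039 = 0.7039 kg·m²/s.
After sticking, I_f = I_p + m R² = 0.2246 + (0.0150)(0.281)² = 0.2258 kg·m².
ω_f = L_i / I_f = 0.7039 / 0.2258 = 3.117 rad/s.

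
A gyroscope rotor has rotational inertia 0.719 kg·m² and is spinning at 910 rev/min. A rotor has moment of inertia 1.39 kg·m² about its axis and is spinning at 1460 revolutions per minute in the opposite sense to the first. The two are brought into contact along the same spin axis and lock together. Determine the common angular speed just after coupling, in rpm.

|ω_f| ≈ 652 rpm

The coupling torques are internal; angular momentum about the shared axis is conserved.
Taking A's sense as positive: L = (0.7190)(910) − (1.390)(1460) = -1375 kg·m²·rpm.
Combined I = 0.7190 + 1.390 = 2.109 kg·m².
ω_f = L / I = -1375 / 2.109 = -652.0 rpm.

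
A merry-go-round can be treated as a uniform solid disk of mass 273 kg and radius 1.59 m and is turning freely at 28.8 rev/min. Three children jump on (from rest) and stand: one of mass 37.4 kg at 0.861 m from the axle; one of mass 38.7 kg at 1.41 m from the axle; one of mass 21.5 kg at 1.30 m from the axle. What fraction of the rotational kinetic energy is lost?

fraction ≈ 0.290

The added mass arrives with no angular momentum about the axle, and any external torque about the axle is negligible, so the system's angular momentum is conserved.
I_p = ½(273)(1.59)² = 345.1 kg·m².
Added inertia Σmr² = (37.4)(0.861)² + (38.7)(1.41)² + (21.5)(1.30)² = 141.0 kg·m²; I_f = 345.1 + 141.0 = 486.1 kg·m².
ω_f = I_p ω_i / I_f = (345.1)(28.8) / 486.1 = 20.45 rpm.
KE_i = ½(345.1)(3.016 rad/s)² = 1569 J; KE_f = ½(486.1)(2.141)² = 1114 J.
Fraction lost = 0.2901.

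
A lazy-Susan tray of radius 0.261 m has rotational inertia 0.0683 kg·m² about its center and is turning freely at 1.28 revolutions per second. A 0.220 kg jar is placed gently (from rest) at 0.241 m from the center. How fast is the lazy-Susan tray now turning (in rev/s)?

ω_f ≈ 1.08 rev/s

The added mass arrives with no angular momentum about the center, and any external torque about the center is negligible, so the system's angular momentum is conserved.
Added inertia Σmr² = (0.220)(0.241)² = 0.01278 kg·m²; I_f = 0.06830 + 0.01278 = 0.08108 kg·m².
ω_f = I_p ω_i / I_f = (0.06830)(1.28) / 0.08108 = 1.078 rev/s.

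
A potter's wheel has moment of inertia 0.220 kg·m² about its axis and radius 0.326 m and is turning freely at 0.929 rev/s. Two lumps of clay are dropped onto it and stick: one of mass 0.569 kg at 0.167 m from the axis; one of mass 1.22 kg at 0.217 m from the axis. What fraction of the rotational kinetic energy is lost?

fraction ≈ 0.250

The added mass arrives with no angular momentum about the axis, and any external torque about the axis is negligible, so the system's angular momentum is conserved.
Added inertia Σmr² = (0.569)(0.167)² + (1.22)(0.217)² = 0.07332 kg·m²; I_f = 0.2200 + 0.07332 = 0.2933 kg·m².
ω_f = I_p ω_i / I_f = (0.2200)(0.929) / 0.2933 = 0.6968 rev/s.
KE_i = ½(0.2200)(5.837 rad/s)² = 3.748 J; KE_f = ½(0.2933)(4.378)² = 2.811 J.
Fraction lost = 0.2500.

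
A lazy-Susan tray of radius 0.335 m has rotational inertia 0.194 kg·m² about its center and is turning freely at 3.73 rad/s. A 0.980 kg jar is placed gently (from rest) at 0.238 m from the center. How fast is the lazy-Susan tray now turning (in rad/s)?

The added mass arrives with no angular momentum about the center, and any external torque about the center is negligible, so the system's angular momentum is conserved.
Added inertia Σmr² = (0.980)(0.238)² = 0.05551 kg·m²; I_f = 0.1940 + 0.05551 = 0.2495 kg·m².
ω_f = I_p ω_i / I_f = (0.1940)(3.73) / 0.2495 = 2.900 rad/s.

ω_f ≈ 2.90 rad/s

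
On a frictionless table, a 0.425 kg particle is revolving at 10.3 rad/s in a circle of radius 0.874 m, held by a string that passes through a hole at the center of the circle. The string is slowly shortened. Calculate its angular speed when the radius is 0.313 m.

The constraining force is radial, so m r² ω about the center is conserved.
ω₂ = ω₁ (r₁/r₂)² = (10.3)(0.874/0.313)² = 80.31 rad/s.

ω₂ ≈ 80.3 rad/s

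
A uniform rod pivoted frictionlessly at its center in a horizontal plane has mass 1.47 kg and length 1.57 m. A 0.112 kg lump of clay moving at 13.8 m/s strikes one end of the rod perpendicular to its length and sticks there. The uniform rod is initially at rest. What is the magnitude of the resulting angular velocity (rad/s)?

|ω_f| ≈ 3.27 rad/s

The axle reaction passes through the pivot and exerts no torque about it; angular momentum about the pivot is conserved through the impact.
I_p = (1/12)(1.47)(1.57)² = 0.3020 kg·m². Taking the sense of the lump of clay's angular momentum as positive, L_{lump} = m v R = (0.112)(13.8)(1.57/2) = 1.213 kg·m²/s.
L_i = 0 + 1.213 = 1.213 kg·m²/s.
After sticking, I_f = I_p + m R² = 0.3020 + (0.112)(1.57/2)² = 0.3710 kg·m².
ω_f = L_i / I_f = 1.213 / 0.3710 = 3.271 rad/s.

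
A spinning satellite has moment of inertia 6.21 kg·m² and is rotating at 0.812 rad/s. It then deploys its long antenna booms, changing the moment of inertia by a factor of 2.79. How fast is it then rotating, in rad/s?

With no external torque about the axis, L is conserved: I₁ω₁ = I₂ω₂.
I₂ = 2.79 × 6.21 = 17.33 kg·m².
ω₂ = I₁ω₁ / I₂ = (6.210)(0.812 rad/s) / (17.33) = 0.2910 rad/s.

ω₂ ≈ 0.291 rad/s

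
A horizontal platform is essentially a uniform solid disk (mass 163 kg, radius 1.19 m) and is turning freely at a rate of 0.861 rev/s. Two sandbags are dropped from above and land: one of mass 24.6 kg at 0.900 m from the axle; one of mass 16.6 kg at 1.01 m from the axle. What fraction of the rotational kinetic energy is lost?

fraction ≈ 0.242

The added mass arrives with no angular momentum about the axle, and any external torque about the axle is negligible, so the system's angular momentum is conserved.
I_p = ½(163)(1.19)² = 115.4 kg·m².
Added inertia Σmr² = (24.6)(0.900)² + (16.6)(1.01)² = 36.86 kg·m²; I_f = 115.4 + 36.86 = 152.3 kg·m².
ω_f = I_p ω_i / I_f = (115.4)(0.861) / 152.3 = 0.6526 rev/s.
KE_i = ½(115.4)(5.410 rad/s)² = 1689 J; KE_f = ½(152.3)(4.100)² = 1280 J.
Fraction lost = 0.2421.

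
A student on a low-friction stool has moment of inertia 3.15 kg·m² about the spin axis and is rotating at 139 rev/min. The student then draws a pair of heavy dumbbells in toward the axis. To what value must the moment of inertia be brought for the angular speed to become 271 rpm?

I₂ ≈ 1.62 kg·m²

Angular momentum about the spin axis is conserved since the torque about it is zero.
I₂ = I₁ω₁ / ω₂ = (3.15)(139) / (271) = 1.616 kg·m².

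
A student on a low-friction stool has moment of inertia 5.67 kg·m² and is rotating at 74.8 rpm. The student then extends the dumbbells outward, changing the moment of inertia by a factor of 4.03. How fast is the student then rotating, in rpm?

ω₂ ≈ 18.6 rpm

Angular momentum about the spin axis is conserved since the torque about it is zero.
I₂ = 4.03 × 5.67 = 22.85 kg·m².
ω₂ = I₁ω₁ / I₂ = (5.670)(74.8 rpm) / (22.85) = 18.56 rpm.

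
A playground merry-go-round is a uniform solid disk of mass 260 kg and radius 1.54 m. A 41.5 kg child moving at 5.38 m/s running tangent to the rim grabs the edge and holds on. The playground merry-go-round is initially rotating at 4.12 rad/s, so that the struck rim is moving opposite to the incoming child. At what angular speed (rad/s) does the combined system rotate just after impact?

The axle reaction passes through the axle and exerts no torque about it; angular momentum about the axle is conserved through the impact.
I_p = ½(260)(1.54)² = 308.3 kg·m². Taking the sense of the child's angular momentum as positive, L_{child} = m v R = (41.5)(5.38)(1.54) = 343.8 kg·m²/s.
L_i = −I_p ω_p + m v R = −(308.3)(4.12) + 343.8 = -926.4 kg·m²/s.
After sticking, I_f = I_p + m R² = 308.3 + (41.5)(1.54)² = 406.7 kg·m².
ω_f = L_i / I_f = -926.4 / 406.7 = -2.278 rad/s.

|ω_f| ≈ 2.28 rad/s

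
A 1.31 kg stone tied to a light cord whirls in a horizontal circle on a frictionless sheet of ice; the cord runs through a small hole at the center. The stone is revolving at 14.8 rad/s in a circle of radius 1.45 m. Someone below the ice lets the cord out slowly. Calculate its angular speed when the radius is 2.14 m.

The constraining force is radial, so m r² ω about the center is conserved.
ω₂ = ω₁ (r₁/r₂)² = (14.8)(1.45/2.14)² = 6.795 rad/s.

ω₂ ≈ 6.79 rad/s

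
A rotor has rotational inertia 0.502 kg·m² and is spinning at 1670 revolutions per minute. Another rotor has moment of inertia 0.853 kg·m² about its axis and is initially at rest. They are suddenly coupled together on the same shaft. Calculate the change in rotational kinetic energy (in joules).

ΔKE ≈ -4830 J

No external torque acts about the common axis, so total angular momentum is conserved.
Taking A's sense as positive: L = (0.5020)(1670) = 838.3 kg·m²·rpm.
Combined I = 0.5020 + 0.8530 = 1.355 kg·m².
ω_f = L / I = 838.3 / 1.355 = 618.7 rpm.
KE_i = ½ΣIω² = 7677 J; KE_f = ½(1.355)(64.79)² = 2844 J.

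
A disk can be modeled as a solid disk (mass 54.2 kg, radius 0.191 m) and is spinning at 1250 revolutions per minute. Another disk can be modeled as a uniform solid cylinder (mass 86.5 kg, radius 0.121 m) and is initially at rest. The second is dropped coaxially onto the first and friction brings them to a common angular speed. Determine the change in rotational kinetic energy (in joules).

ΔKE ≈ -3310 J

The coupling torques are internal; angular momentum about the shared axis is conserved.
Moments of inertia: I_A = ½(54.2)(0.191)² = 0.9886 kg·m²; I_B = ½(86.5)(0.121)² = 0.6332 kg·m².
Taking A's sense as positive: L = (0.9886)(1250) = 1236 kg·m²·rpm.
Combined I = 0.9886 + 0.6332 = 1.622 kg·m².
ω_f = L / I = 1236 / 1.622 = 762.0 rpm.
KE_i = ½ΣIω² = 8470 J; KE_f = ½(1.622)(79.79)² = 5163 J.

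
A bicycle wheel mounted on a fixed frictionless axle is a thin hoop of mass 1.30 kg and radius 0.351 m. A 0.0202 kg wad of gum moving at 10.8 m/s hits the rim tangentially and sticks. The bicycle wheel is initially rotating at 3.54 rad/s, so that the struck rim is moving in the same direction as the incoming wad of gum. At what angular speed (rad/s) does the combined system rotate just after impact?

The axle reaction passes through the axle and exerts no torque about it; angular momentum about the axle is conserved through the impact.
I_p = (1.30)(0.351)² = 0.1602 kg·m². Taking the sense of the wad of gum's angular momentum as positive, L_{wad} = m v R = (0.0202)(10.8)(0.351) = 0.07657 kg·m²/s.
L_i = +I_p ω_p + m v R = +(0.1602)(3.54) + 0.07657 = 0.6435 kg·m²/s.
After sticking, I_f = I_p + m R² = 0.1602 + (0.0202)(0.351)² = 0.1626 kg·m².
ω_f = L_i / I_f = 0.6435 / 0.1626 = 3.957 rad/s.

|ω_f| ≈ 3.96 rad/s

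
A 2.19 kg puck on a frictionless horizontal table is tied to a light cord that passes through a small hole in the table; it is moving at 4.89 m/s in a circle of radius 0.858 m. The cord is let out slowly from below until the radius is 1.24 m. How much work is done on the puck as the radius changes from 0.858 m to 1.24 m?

Central (radial) force ⇒ zero torque about the center ⇒ m v r is constant.
v₂ = v₁ r₁ / r₂ = (4.89)(0.858) / (1.24) = 3.384 m/s.
W = ΔKE = ½m(v₂² − v₁²) = -13.65 J.

W ≈ -13.6 J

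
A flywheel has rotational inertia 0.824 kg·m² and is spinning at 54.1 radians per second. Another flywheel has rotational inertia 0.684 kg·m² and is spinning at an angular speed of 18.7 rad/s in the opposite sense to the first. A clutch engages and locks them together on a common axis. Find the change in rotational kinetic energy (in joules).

No external torque acts about the common axis, so total angular momentum is conserved.
Taking A's sense as positive: L = (0.8240)(54.1) − (0.6840)(18.7) = 31.79 kg·m²·rad/s.
Combined I = 0.8240 + 0.6840 = 1.508 kg·m².
ω_f = L / I = 31.79 / 1.508 = 21.08 rad/s.
KE_i = ½ΣIω² = 1325 J; KE_f = ½(1.508)(21.08)² = 335.0 J.

ΔKE ≈ -990 J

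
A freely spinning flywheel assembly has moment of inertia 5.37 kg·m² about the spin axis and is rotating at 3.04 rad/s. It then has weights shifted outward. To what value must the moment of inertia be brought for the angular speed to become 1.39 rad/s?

Angular momentum about the spin axis is conserved since the torque about it is zero.
I₂ = I₁ω₁ / ω₂ = (5.37)(3.04) / (1.39) = 11.74 kg·m².

I₂ ≈ 11.7 kg·m²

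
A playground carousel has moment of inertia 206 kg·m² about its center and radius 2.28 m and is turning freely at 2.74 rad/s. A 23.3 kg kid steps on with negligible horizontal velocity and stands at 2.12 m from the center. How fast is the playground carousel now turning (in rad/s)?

ω_f ≈ 1.82 rad/s

The added mass arrives with no angular momentum about the center, and any external torque about the center is negligible, so the system's angular momentum is conserved.
Added inertia Σmr² = (23.3)(2.12)² = 104.7 kg·m²; I_f = 206.0 + 104.7 = 310.7 kg·m².
ω_f = I_p ω_i / I_f = (206.0)(2.74) / 310.7 = 1.817 rad/s.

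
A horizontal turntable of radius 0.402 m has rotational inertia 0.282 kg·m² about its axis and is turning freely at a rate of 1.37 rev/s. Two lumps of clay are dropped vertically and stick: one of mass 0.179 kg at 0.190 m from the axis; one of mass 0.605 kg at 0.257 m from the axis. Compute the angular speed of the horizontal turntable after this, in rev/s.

ω_f ≈ 1.18 rev/s

The added mass arrives with no angular momentum about the axis, and any external torque about the axis is negligible, so the system's angular momentum is conserved.
Added inertia Σmr² = (0.179)(0.190)² + (0.605)(0.257)² = 0.04642 kg·m²; I_f = 0.2820 + 0.04642 = 0.3284 kg·m².
ω_f = I_p ω_i / I_f = (0.2820)(1.37) / 0.3284 = 1.176 rev/s.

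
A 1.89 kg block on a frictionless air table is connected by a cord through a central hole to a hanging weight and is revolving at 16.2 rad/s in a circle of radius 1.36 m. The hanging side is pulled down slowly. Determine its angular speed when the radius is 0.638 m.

ω₂ ≈ 73.6 rad/s

The constraining force is radial, so m r² ω about the center is conserved.
ω₂ = ω₁ (r₁/r₂)² = (16.2)(1.36/0.638)² = 73.61 rad/s.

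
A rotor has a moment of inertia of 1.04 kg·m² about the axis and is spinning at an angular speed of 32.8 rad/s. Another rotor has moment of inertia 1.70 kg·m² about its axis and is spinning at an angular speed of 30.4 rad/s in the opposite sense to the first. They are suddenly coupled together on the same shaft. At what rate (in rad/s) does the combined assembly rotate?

The coupling torques are internal; angular momentum about the shared axis is conserved.
Taking A's sense as positive: L = (1.040)(32.8) − (1.700)(30.4) = -17.57 kg·m²·rad/s.
Combined I = 1.040 + 1.700 = 2.740 kg·m².
ω_f = L / I = -17.57 / 2.740 = -6.412 rad/s.

|ω_f| ≈ 6.41 rad/s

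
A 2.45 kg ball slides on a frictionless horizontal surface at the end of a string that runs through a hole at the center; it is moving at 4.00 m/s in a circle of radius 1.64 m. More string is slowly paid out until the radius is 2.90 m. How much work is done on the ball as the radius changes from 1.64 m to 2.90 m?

W ≈ -13.3 J

Central (radial) force ⇒ zero torque about the center ⇒ m v r is constant.
v₂ = v₁ r₁ / r₂ = (4.00)(1.64) / (2.90) = 2.262 m/s.
W = ΔKE = ½m(v₂² − v₁²) = -13.33 J.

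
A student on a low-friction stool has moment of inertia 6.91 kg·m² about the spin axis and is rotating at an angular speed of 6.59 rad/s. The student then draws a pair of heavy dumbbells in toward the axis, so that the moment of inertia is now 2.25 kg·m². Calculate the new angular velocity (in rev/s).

Angular momentum about the spin axis is conserved since the torque about it is zero.
ω₂ = I₁ω₁ / I₂ = (6.910)(6.59 rad/s) / (2.250) = 20.24 rad/s = 3.221 rev/s.

ω₂ ≈ 3.22 rev/s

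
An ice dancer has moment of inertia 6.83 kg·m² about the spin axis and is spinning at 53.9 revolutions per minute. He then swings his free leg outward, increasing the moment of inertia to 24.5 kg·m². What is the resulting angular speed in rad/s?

No external torque acts about the spin axis, so angular momentum is conserved.
ω₂ = I₁ω₁ / I₂ = (6.830)(53.9 rpm) / (24.50) = 15.03 rpm = 1.574 rad/s.

ω₂ ≈ 1.57 rad/s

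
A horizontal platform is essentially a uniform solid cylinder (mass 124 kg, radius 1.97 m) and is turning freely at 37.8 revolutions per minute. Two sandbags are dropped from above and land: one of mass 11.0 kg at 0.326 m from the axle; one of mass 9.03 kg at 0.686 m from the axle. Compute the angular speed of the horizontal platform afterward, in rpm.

ω_f ≈ 37.0 rpm

No external torque acts about the axle; L_before = L_after.
I_p = ½(124)(1.97)² = 240.6 kg·m².
Added inertia Σmr² = (11.0)(0.326)² + (9.03)(0.686)² = 5.419 kg·m²; I_f = 240.6 + 5.419 = 246.0 kg·m².
ω_f = I_p ω_i / I_f = (240.6)(37.8) / 246.0 = 36.97 rpm.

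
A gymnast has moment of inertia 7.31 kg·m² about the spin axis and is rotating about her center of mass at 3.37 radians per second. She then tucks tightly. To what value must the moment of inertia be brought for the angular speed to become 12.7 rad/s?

No external torque acts about the spin axis, so angular momentum is conserved.
I₂ = I₁ω₁ / ω₂ = (7.31)(3.37) / (12.7) = 1.940 kg·m².

I₂ ≈ 1.94 kg·m²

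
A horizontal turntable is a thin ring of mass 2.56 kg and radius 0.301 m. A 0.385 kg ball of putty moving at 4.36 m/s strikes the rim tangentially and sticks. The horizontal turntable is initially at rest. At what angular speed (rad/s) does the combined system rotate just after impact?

About the axle the impulsive forces during the collision are internal, so angular momentum about that axis is conserved.
I_p = (2.56)(0.301)² = 0.2319 kg·m². Taking the sense of the ball of putty's angular momentum as positive, L_{ball} = m v R = (0.385)(4.36)(0.301) = 0.5053 kg·m²/s.
L_i = 0 + 0.5053 = 0.5053 kg·m²/s.
After sticking, I_f = I_p + m R² = 0.2319 + (0.385)(0.301)² = 0.2668 kg·m².
ω_f = L_i / I_f = 0.5053 / 0.2668 = 1.894 rad/s.

|ω_f| ≈ 1.89 rad/s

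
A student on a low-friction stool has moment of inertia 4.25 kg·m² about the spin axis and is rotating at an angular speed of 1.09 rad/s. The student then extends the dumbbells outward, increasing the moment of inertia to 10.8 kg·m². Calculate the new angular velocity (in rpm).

Angular momentum about the spin axis is conserved since the torque about it is zero.
ω₂ = I₁ω₁ / I₂ = (4.250)(1.09 rad/s) / (10.80) = 0.4289 rad/s = 4.096 rpm.

ω₂ ≈ 4.10 rpm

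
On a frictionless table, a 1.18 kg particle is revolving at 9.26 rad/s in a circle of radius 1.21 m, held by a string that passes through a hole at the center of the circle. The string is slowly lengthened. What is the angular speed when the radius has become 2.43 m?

No torque about the axis ⇒ m r₁² ω₁ = m r₂² ω₂.
ω₂ = ω₁ (r₁/r₂)² = (9.26)(1.21/2.43)² = 2.296 rad/s.

ω₂ ≈ 2.30 rad/s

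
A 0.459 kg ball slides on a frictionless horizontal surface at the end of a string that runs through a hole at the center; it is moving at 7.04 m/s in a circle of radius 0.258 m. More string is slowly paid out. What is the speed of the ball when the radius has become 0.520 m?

The only horizontal force on the mass is along the cord (radial), so it exerts no torque about the hole and angular momentum m v r is conserved.
v₂ = v₁ r₁ / r₂ = (7.04)(0.258) / (0.520) = 3.493 m/s.

v₂ ≈ 3.49 m/s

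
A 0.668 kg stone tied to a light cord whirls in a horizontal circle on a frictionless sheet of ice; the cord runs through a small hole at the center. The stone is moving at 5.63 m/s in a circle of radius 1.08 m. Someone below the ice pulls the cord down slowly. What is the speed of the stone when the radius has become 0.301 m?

v₂ ≈ 20.2 m/s

The only horizontal force on the mass is along the cord (radial), so it exerts no torque about the hole and angular momentum m v r is conserved.
v₂ = v₁ r₁ / r₂ = (5.63)(1.08) / (0.301) = 20.20 m/s.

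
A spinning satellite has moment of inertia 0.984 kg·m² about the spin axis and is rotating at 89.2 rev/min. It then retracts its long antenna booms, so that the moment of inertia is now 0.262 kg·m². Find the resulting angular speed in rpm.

With no external torque about the axis, L is conserved: I₁ω₁ = I₂ω₂.
ω₂ = I₁ω₁ / I₂ = (0.9840)(89.2 rpm) / (0.2620) = 335.0 rpm.

ω₂ ≈ 335 rpm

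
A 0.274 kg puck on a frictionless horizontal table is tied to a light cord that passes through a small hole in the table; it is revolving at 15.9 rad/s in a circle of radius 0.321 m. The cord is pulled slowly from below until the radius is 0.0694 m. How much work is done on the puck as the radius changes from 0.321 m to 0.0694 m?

The constraining force is radial, so m r² ω about the center is conserved.
ω₂ = ω₁ (r₁/r₂)² = (15.9)(0.321/0.0694)² = 340.2 rad/s.
W = ΔKE = ½m(v₂² − v₁²) = 72.78 J.

W ≈ 72.8 J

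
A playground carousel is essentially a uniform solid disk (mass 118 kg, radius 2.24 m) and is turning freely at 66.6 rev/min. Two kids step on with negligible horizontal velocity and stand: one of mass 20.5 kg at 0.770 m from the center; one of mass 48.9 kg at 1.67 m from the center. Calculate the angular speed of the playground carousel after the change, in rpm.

No external torque acts about the center; L_before = L_after.
I_p = ½(118)(2.24)² = 296.0 kg·m².
Added inertia Σmr² = (20.5)(0.770)² + (48.9)(1.67)² = 148.5 kg·m²; I_f = 296.0 + 148.5 = 444.6 kg·m².
ω_f = I_p ω_i / I_f = (296.0)(66.6) / 444.6 = 44.35 rpm.

ω_f ≈ 44.3 rpm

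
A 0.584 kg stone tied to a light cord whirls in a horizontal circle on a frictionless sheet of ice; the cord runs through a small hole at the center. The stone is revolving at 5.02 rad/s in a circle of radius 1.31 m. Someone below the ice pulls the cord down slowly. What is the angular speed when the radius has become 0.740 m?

ω₂ ≈ 15.7 rad/s

The constraining force is radial, so m r² ω about the center is conserved.
ω₂ = ω₁ (r₁/r₂)² = (5.02)(1.31/0.740)² = 15.73 rad/s.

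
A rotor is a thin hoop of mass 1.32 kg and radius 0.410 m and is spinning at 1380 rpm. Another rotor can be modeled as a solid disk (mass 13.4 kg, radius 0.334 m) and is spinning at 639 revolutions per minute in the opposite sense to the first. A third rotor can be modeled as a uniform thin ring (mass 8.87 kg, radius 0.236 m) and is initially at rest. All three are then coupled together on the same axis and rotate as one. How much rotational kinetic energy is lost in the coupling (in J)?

ΔKE lost ≈ 3880 J

The coupling torques are internal; angular momentum about the shared axis is conserved.
Moments of inertia: I_A = (1.32)(0.410)² = 0.2219 kg·m²; I_B = ½(13.4)(0.334)² = 0.7474 kg·m²; I_C = (8.87)(0.236)² = 0.4940 kg·m².
Taking A's sense as positive: L = (0.2219)(1380) − (0.7474)(639) = -171.4 kg·m²·rpm.
Combined I = 0.2219 + 0.7474 + 0.4940 = 1.463 kg·m².
ω_f = L / I = -171.4 / 1.463 = -117.1 rpm.
KE_i = ½ΣIω² = 3990 J; KE_f = ½(1.463)(12.27)² = 110.1 J.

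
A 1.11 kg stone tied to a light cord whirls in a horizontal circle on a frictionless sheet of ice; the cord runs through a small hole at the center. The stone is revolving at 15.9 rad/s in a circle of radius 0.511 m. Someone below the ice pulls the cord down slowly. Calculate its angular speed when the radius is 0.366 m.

No torque about the axis ⇒ m r₁² ω₁ = m r₂² ω₂.
ω₂ = ω₁ (r₁/r₂)² = (15.9)(0.511/0.366)² = 30.99 rad/s.

ω₂ ≈ 31.0 rad/s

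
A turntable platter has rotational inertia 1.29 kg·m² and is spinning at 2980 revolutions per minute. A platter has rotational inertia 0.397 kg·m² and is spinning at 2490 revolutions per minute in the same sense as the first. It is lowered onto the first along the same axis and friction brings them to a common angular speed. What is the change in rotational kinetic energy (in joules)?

ΔKE ≈ -400 J

The coupling torques are internal; angular momentum about the shared axis is conserved.
Taking A's sense as positive: L = (1.290)(2980) + (0.3970)(2490) = 4833 kg·m²·rpm.
Combined I = 1.290 + 0.3970 = 1.687 kg·m².
ω_f = L / I = 4833 / 1.687 = 2865 rpm.
KE_i = ½ΣIω² = 76310 J; KE_f = ½(1.687)(300.0)² = 75910 J.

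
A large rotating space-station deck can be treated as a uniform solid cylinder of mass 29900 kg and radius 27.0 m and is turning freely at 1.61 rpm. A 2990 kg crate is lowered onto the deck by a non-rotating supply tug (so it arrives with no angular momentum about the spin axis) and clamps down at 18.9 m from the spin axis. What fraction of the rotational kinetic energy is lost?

fraction ≈ 0.0893

No external torque acts about the spin axis; L_before = L_after.
I_p = ½(29900)(27.0)² = 1.090e+07 kg·m².
Added inertia Σmr² = (2990)(18.9)² = 1.068e+06 kg·m²; I_f = 1.090e+07 + 1.068e+06 = 1.197e+07 kg·m².
ω_f = I_p ω_i / I_f = (1.090e+07)(1.61) / 1.197e+07 = 1.466 rpm.
KE_i = ½(1.090e+07)(0.1686 rad/s)² = 1.549e+05 J; KE_f = ½(1.197e+07)(0.1536)² = 1.411e+05 J.
Fraction lost = 0.08925.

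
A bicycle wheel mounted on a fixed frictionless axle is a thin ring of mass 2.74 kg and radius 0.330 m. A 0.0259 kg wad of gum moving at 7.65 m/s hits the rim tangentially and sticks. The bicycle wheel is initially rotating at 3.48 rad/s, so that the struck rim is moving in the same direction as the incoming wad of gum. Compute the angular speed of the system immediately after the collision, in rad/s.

About the axle the impulsive forces during the collision are internal, so angular momentum about that axis is conserved.
I_p = (2.74)(0.330)² = 0.2984 kg·m². Taking the sense of the wad of gum's angular momentum as positive, L_{wad} = m v R = (0.0259)(7.65)(0.330) = 0.06538 kg·m²/s.
L_i = +I_p ω_p + m v R = +(0.2984)(3.48) + 0.06538 = 1.104 kg·m²/s.
After sticking, I_f = I_p + m R² = 0.2984 + (0.0259)(0.330)² = 0.3012 kg·m².
ω_f = L_i / I_f = 1.104 / 0.3012 = 3.664 rad/s.

|ω_f| ≈ 3.66 rad/s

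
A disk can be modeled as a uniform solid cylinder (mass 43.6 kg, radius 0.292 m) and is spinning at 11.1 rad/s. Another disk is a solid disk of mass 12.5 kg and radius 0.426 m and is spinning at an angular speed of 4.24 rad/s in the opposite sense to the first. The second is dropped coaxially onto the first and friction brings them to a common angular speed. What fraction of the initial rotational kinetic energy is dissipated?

The coupling torques are internal; angular momentum about the shared axis is conserved.
Moments of inertia: I_A = ½(43.6)(0.292)² = 1.859 kg·m²; I_B = ½(12.5)(0.426)² = 1.134 kg·m².
Taking A's sense as positive: L = (1.859)(11.1) − (1.134)(4.24) = 15.82 kg·m²·rad/s.
Combined I = 1.859 + 1.134 = 2.993 kg·m².
ω_f = L / I = 15.82 / 2.993 = 5.287 rad/s.
KE_i = ½ΣIω² = 124.7 J; KE_f = ½(2.993)(5.287)² = 41.83 J.
Fraction dissipated = (KE_i − KE_f)/KE_i = 0.6646.

fraction ≈ 0.665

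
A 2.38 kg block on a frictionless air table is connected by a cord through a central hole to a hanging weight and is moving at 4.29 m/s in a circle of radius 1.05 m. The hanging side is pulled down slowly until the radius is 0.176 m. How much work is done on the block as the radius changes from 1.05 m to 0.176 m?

W ≈ 758 J

Central (radial) force ⇒ zero torque about the center ⇒ m v r is constant.
v₂ = v₁ r₁ / r₂ = (4.29)(1.05) / (0.176) = 25.59 m/s.
W = ΔKE = ½m(v₂² − v₁²) = 757.6 J.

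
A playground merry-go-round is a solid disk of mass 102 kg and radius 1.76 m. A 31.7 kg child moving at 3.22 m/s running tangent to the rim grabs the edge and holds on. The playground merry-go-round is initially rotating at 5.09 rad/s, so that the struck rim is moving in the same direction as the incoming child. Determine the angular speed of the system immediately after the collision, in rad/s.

About the axle the impulsive forces during the collision are internal, so angular momentum about that axis is conserved.
I_p = ½(102)(1.76)² = 158.0 kg·m². Taking the sense of the child's angular momentum as positive, L_{child} = m v R = (31.7)(3.22)(1.76) = 179.7 kg·m²/s.
L_i = +I_p ω_p + m v R = +(158.0)(5.09) + 179.7 = 983.8 kg·m²/s.
After sticking, I_f = I_p + m R² = 158.0 + (31.7)(1.76)² = 256.2 kg·m².
ω_f = L_i / I_f = 983.8 / 256.2 = 3.840 rad/s.

|ω_f| ≈ 3.84 rad/s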